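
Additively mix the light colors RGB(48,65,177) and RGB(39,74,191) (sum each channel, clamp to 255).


Additive: each channel = min(255, C₁+C₂)
R: 48+39 = 87 → 87
G: 65+74 = 139 → 139
B: 177+191 = 368 → 255
= RGB(87, 139, 255)


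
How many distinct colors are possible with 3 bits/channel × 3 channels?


Total bits = 3 bits/channel × 3 channels = 9 bits
Distinct colors = 2^9
= 512 colors


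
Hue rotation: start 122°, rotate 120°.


New hue = (H + rotation) mod 360
New hue = (122 + 120) mod 360
= 242 mod 360
= 242°


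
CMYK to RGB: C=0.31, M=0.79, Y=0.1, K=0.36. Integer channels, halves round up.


R = 255 × (1-C) × (1-K) = 255 × 0.69 × 0.64 = 112.608 → 113
G = 255 × (1-M) × (1-K) = 255 × 0.21 × 0.64 = 34.272 → 34
B = 255 × (1-Y) × (1-K) = 255 × 0.90 × 0.64 = 146.88 → 147
= RGB(113, 34, 147)


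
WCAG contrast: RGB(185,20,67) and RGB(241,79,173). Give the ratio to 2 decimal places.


Linearize each sRGB channel c=v/255: c/12.92 if c ≤ 0.04045 else ((c+0.055)/1.055)^2.4
L = 0.2126×R_lin + 0.7152×G_lin + 0.0722×B_lin
Color 1 (185,20,67):
  R=185: 185/255≈0.7255 > 0.04045 → ((0.7255+0.055)/1.055)^2.4 ≈ 0.48515
  G=20: 20/255≈0.0784 > 0.04045 → ((0.0784+0.055)/1.055)^2.4 ≈ 0.00700
  B=67: 67/255≈0.2627 > 0.04045 → ((0.2627+0.055)/1.055)^2.4 ≈ 0.05613
  L1 = 0.2126×0.48515 + 0.7152×0.00700 + 0.0722×0.05613 ≈ 0.11220
Color 2 (241,79,173):
  R=241: 241/255≈0.9451 > 0.04045 → ((0.9451+0.055)/1.055)^2.4 ≈ 0.87962
  G=79: 79/255≈0.3098 > 0.04045 → ((0.3098+0.055)/1.055)^2.4 ≈ 0.07819
  B=173: 173/255≈0.6784 > 0.04045 → ((0.6784+0.055)/1.055)^2.4 ≈ 0.41789
  L2 = 0.2126×0.87962 + 0.7152×0.07819 + 0.0722×0.41789 ≈ 0.27310
Lighter = 0.27310, Darker = 0.11220
Ratio = (L_lighter + 0.05) / (L_darker + 0.05)
Ratio = (0.27310 + 0.05) / (0.11220 + 0.05) = 0.32310 / 0.16220 ≈ 1.9920
Ratio ≈ 1.99:1


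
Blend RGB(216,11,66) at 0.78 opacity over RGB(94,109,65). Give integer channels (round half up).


C = α×F + (1-α)×B, with 1-α = 0.22
R: 0.78×216 + 0.22×94 = 168.48 + 20.68 = 189.16 → 189
G: 0.78×11 + 0.22×109 = 8.58 + 23.98 = 32.56 → 33
B: 0.78×66 + 0.22×65 = 51.48 + 14.30 = 65.78 → 66
= RGB(189, 33, 66)


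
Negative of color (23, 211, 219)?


Invert: (255-R, 255-G, 255-B)
R: 255-23 = 232
G: 255-211 = 44
B: 255-219 = 36
= RGB(232, 44, 36)


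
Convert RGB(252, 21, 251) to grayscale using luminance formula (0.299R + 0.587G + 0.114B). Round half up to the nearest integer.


Gray = 0.299×R + 0.587×G + 0.114×B
Gray = 0.299×252 + 0.587×21 + 0.114×251
Gray = 75.348 + 12.327 + 28.614
Gray = 116.289 → round half up → 116
Gray = 116


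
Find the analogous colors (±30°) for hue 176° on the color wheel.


Base hue: 176°
Left analog: (176 - 30) mod 360 = 146°
Right analog: (176 + 30) mod 360 = 206°
Analogous hues = 146° and 206°


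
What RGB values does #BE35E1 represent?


BE → 190 (R)
35 → 53 (G)
E1 → 225 (B)
= RGB(190, 53, 225)


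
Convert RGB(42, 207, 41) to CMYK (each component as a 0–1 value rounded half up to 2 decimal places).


R'=42/255≈0.1647, G'=207/255≈0.8118, B'=41/255≈0.1608
K = 1 - max(R',G',B') = 1 - 207/255 = 48/255 = 0.18823… → 0.19
(1-R'-K)/(1-K) simplifies to (max-R)/max with max = 207:
C = (207-42)/207 = 165/207 = 0.79710… → 0.80
M = (207-207)/207 = 0/207 = 0 → 0.00
Y = (207-41)/207 = 166/207 = 0.80193… → 0.80
= CMYK(0.80, 0.00, 0.80, 0.19)


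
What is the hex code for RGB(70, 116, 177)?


R = 70 → 46 (hex)
G = 116 → 74 (hex)
B = 177 → B1 (hex)
Hex = #4674B1


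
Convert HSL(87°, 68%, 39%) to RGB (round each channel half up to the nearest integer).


H=87°, S=0.68, L=0.39
C = (1-|2L-1|)×S = (1-|-0.22|)×0.68 = 0.5304
H' = H/60 = 87/60 ≈ 1.4500; X = C×(1-|H' mod 2 - 1|) = 0.29172
m = L - C/2 = 0.39 - 0.2652 = 0.1248
Sector ⌊H'⌋ = 1 → (R',G',B') = (0.29172, 0.5304, 0.0)
RGB = ((R'+m)×255, (G'+m)×255, (B'+m)×255) = (106.2126, 167.076, 31.824)
Round half up → RGB(106, 167, 32)


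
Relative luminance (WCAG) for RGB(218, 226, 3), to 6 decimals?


Linearize each channel (sRGB transfer function): c = v/255; c_lin = c/12.92 if c ≤ 0.04045, else ((c+0.055)/1.055)^2.4
  R: 218/255 ≈ 0.854902 > 0.04045 → ((0.854902+0.055)/1.055)^2.4 ≈ 0.701102
  G: 226/255 ≈ 0.886275 > 0.04045 → ((0.886275+0.055)/1.055)^2.4 ≈ 0.760525
  B: 3/255 ≈ 0.011765 ≤ 0.04045 → 0.011765/12.92 ≈ 0.000911
R_lin = 0.701102, G_lin = 0.760525, B_lin = 0.000911
L = 0.2126×R + 0.7152×G + 0.0722×B
L = 0.2126×0.701102 + 0.7152×0.760525 + 0.0722×0.000911
L ≈ 0.693047


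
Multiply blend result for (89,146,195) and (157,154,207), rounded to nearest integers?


Multiply: C = A×B/255, rounded to nearest integer
R: 89×157/255 = 13973/255 ≈ 54.796 → 55
G: 146×154/255 = 22484/255 ≈ 88.173 → 88
B: 195×207/255 = 40365/255 ≈ 158.294 → 158
= RGB(55, 88, 158)


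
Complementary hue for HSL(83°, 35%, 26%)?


Complement = opposite side of color wheel = hue + 180°
H' = (83 + 180) mod 360 = 263°
S and L unchanged.
= HSL(263°, 35%, 26%)


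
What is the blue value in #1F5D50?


Color: #1F5D50
R = 1F = 31
G = 5D = 93
B = 50 = 80
Blue = 80


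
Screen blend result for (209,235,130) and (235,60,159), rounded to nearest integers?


Screen: C = 255 - (255-A)×(255-B)/255, rounded to nearest integer
R: 255 - (255-209)×(255-235)/255 = 255 - 920/255 ≈ 255 - 3.608 = 251.392 → 251
G: 255 - (255-235)×(255-60)/255 = 255 - 3900/255 ≈ 255 - 15.294 = 239.706 → 240
B: 255 - (255-130)×(255-159)/255 = 255 - 12000/255 ≈ 255 - 47.059 = 207.941 → 208
= RGB(251, 240, 208)


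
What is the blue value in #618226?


Color: #618226
R = 61 = 97
G = 82 = 130
B = 26 = 38
Blue = 38


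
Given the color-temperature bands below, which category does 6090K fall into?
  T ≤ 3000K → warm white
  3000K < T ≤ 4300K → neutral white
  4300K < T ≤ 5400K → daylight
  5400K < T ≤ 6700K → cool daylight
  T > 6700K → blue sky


Temperature: 6090K
5400K < 6090K ≤ 6700K → cool daylight
Classification: cool daylight


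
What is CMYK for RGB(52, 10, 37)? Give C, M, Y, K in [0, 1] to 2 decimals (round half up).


R'=52/255≈0.2039, G'=10/255≈0.0392, B'=37/255≈0.1451
K = 1 - max(R',G',B') = 1 - 52/255 = 203/255 = 0.79607… → 0.80
(1-R'-K)/(1-K) simplifies to (max-R)/max with max = 52:
C = (52-52)/52 = 0/52 = 0 → 0.00
M = (52-10)/52 = 42/52 = 0.80769… → 0.81
Y = (52-37)/52 = 15/52 = 0.28846… → 0.29
= CMYK(0.00, 0.81, 0.29, 0.80)


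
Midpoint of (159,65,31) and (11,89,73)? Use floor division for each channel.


Midpoint: each channel = ⌊(C₁+C₂)/2⌋
R: ⌊(159+11)/2⌋ = 85
G: ⌊(65+89)/2⌋ = 77
B: ⌊(31+73)/2⌋ = 52
= RGB(85, 77, 52)


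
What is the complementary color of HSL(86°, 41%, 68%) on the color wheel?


Complement = opposite side of color wheel = hue + 180°
H' = (86 + 180) mod 360 = 266°
S and L unchanged.
= HSL(266°, 41%, 68%)


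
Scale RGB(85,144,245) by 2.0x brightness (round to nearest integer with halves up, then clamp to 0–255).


Multiply each channel by 2.0, round half up, clamp to [0, 255]
R: 85×2.0 = 170
G: 144×2.0 = 288 → clamp → 255
B: 245×2.0 = 490 → clamp → 255
= RGB(170, 255, 255)


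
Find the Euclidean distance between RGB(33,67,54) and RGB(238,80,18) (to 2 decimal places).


d = √[(R₁-R₂)² + (G₁-G₂)² + (B₁-B₂)²]
d = √[(33-238)² + (67-80)² + (54-18)²]
d = √[42025 + 169 + 1296]
d = √43490
d ≈ 208.54


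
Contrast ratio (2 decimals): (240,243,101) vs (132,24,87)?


Linearize each sRGB channel c=v/255: c/12.92 if c ≤ 0.04045 else ((c+0.055)/1.055)^2.4
L = 0.2126×R_lin + 0.7152×G_lin + 0.0722×B_lin
Color 1 (240,243,101):
  R=240: 240/255≈0.9412 > 0.04045 → ((0.9412+0.055)/1.055)^2.4 ≈ 0.87137
  G=243: 243/255≈0.9529 > 0.04045 → ((0.9529+0.055)/1.055)^2.4 ≈ 0.89627
  B=101: 101/255≈0.3961 > 0.04045 → ((0.3961+0.055)/1.055)^2.4 ≈ 0.13014
  L1 = 0.2126×0.87137 + 0.7152×0.89627 + 0.0722×0.13014 ≈ 0.83566
Color 2 (132,24,87):
  R=132: 132/255≈0.5176 > 0.04045 → ((0.5176+0.055)/1.055)^2.4 ≈ 0.23074
  G=24: 24/255≈0.0941 > 0.04045 → ((0.0941+0.055)/1.055)^2.4 ≈ 0.00913
  B=87: 87/255≈0.3412 > 0.04045 → ((0.3412+0.055)/1.055)^2.4 ≈ 0.09531
  L2 = 0.2126×0.23074 + 0.7152×0.00913 + 0.0722×0.09531 ≈ 0.06247
Lighter = 0.83566, Darker = 0.06247
Ratio = (L_lighter + 0.05) / (L_darker + 0.05)
Ratio = (0.83566 + 0.05) / (0.06247 + 0.05) = 0.88566 / 0.11247 ≈ 7.8747
Ratio ≈ 7.87:1


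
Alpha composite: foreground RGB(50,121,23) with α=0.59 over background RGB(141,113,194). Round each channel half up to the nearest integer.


C = α×F + (1-α)×B, with 1-α = 0.41
R: 0.59×50 + 0.41×141 = 29.50 + 57.81 = 87.31 → 87
G: 0.59×121 + 0.41×113 = 71.39 + 46.33 = 117.72 → 118
B: 0.59×23 + 0.41×194 = 13.57 + 79.54 = 93.11 → 93
= RGB(87, 118, 93)


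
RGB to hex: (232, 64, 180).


R = 232 → E8 (hex)
G = 64 → 40 (hex)
B = 180 → B4 (hex)
Hex = #E840B4


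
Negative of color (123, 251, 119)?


Invert: (255-R, 255-G, 255-B)
R: 255-123 = 132
G: 255-251 = 4
B: 255-119 = 136
= RGB(132, 4, 136)


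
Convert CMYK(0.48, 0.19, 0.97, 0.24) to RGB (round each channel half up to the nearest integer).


R = 255 × (1-C) × (1-K) = 255 × 0.52 × 0.76 = 100.776 → 101
G = 255 × (1-M) × (1-K) = 255 × 0.81 × 0.76 = 156.978 → 157
B = 255 × (1-Y) × (1-K) = 255 × 0.03 × 0.76 = 5.814 → 6
= RGB(101, 157, 6)


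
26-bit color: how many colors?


Colors = 2^bits = 2^26
= 67,108,864 colors


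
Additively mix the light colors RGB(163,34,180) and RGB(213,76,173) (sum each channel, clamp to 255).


Additive: each channel = min(255, C₁+C₂)
R: 163+213 = 376 → 255
G: 34+76 = 110 → 110
B: 180+173 = 353 → 255
= RGB(255, 110, 255)


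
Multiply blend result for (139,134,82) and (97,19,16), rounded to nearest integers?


Multiply: C = A×B/255, rounded to nearest integer
R: 139×97/255 = 13483/255 ≈ 52.875 → 53
G: 134×19/255 = 2546/255 ≈ 9.984 → 10
B: 82×16/255 = 1312/255 ≈ 5.145 → 5
= RGB(53, 10, 5)


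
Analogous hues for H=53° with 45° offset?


Base hue: 53°
Left analog: (53 - 45) mod 360 = 8°
Right analog: (53 + 45) mod 360 = 98°
Analogous hues = 8° and 98°


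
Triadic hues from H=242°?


Triadic: equally spaced at 120° intervals
H1 = 242°
H2 = (242 + 120) mod 360 = 2°
H3 = (242 + 240) mod 360 = 122°
Triadic = 242°, 2°, 122°


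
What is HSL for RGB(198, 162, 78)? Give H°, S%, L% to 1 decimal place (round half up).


Normalize: R'=198/255≈0.7765, G'=162/255≈0.6353, B'=78/255≈0.3059
Max=198/255, Min=78/255, Δ=Max-Min=120/255
L = (Max+Min)/2 = (198+78)/510 = 276/510 = 0.54117… → L = 54.1%
L > 0.5 → S = Δ/(2-Max-Min) = 120/(510-198-78) = 120/234 = 0.51282… → S = 51.3%
(the 1/255 factors cancel in S and H, so raw channel differences can be used)
Max is R' → H = 60 × (((G-B)/Δ) mod 6) = 60 × (((162-78)/120) mod 6)
  84/120 = 0.7
  H = 60 × 0.7 = 42° → H = 42.0°
= HSL(42.0°, 51.3%, 54.1%)


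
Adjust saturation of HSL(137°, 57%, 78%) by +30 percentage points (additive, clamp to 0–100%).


Original S = 57%
Adjustment = +30 percentage points
New S = 57 + (30) = 87
Clamp to [0, 100] → 87
= HSL(137°, 87%, 78%)


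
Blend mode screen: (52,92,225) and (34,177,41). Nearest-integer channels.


Screen: C = 255 - (255-A)×(255-B)/255, rounded to nearest integer
R: 255 - (255-52)×(255-34)/255 = 255 - 44863/255 ≈ 255 - 175.933 = 79.067 → 79
G: 255 - (255-92)×(255-177)/255 = 255 - 12714/255 ≈ 255 - 49.859 = 205.141 → 205
B: 255 - (255-225)×(255-41)/255 = 255 - 6420/255 ≈ 255 - 25.176 = 229.824 → 230
= RGB(79, 205, 230)


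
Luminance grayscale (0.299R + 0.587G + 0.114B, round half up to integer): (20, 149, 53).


Gray = 0.299×R + 0.587×G + 0.114×B
Gray = 0.299×20 + 0.587×149 + 0.114×53
Gray = 5.980 + 87.463 + 6.042
Gray = 99.485 → round half up → 99
Gray = 99


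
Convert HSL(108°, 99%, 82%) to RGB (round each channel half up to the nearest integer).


H=108°, S=0.99, L=0.82
C = (1-|2L-1|)×S = (1-|0.64|)×0.99 = 0.3564
H' = H/60 = 108/60 ≈ 1.8000; X = C×(1-|H' mod 2 - 1|) = 0.07128
m = L - C/2 = 0.82 - 0.1782 = 0.6418
Sector ⌊H'⌋ = 1 → (R',G',B') = (0.07128, 0.3564, 0.0)
RGB = ((R'+m)×255, (G'+m)×255, (B'+m)×255) = (181.8354, 254.541, 163.659)
Round half up → RGB(182, 255, 164)


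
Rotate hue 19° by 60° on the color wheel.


New hue = (H + rotation) mod 360
New hue = (19 + 60) mod 360
= 79 mod 360
= 79°


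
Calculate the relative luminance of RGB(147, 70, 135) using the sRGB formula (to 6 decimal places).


Linearize each channel (sRGB transfer function): c = v/255; c_lin = c/12.92 if c ≤ 0.04045, else ((c+0.055)/1.055)^2.4
  R: 147/255 ≈ 0.576471 > 0.04045 → ((0.576471+0.055)/1.055)^2.4 ≈ 0.291771
  G: 70/255 ≈ 0.274510 > 0.04045 → ((0.274510+0.055)/1.055)^2.4 ≈ 0.061246
  B: 135/255 ≈ 0.529412 > 0.04045 → ((0.529412+0.055)/1.055)^2.4 ≈ 0.242281
R_lin = 0.291771, G_lin = 0.061246, B_lin = 0.242281
L = 0.2126×R + 0.7152×G + 0.0722×B
L = 0.2126×0.291771 + 0.7152×0.061246 + 0.0722×0.242281
L ≈ 0.123326


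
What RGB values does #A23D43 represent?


A2 → 162 (R)
3D → 61 (G)
43 → 67 (B)
= RGB(162, 61, 67)


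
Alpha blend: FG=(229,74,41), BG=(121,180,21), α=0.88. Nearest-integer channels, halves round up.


C = α×F + (1-α)×B, with 1-α = 0.12
R: 0.88×229 + 0.12×121 = 201.52 + 14.52 = 216.04 → 216
G: 0.88×74 + 0.12×180 = 65.12 + 21.60 = 86.72 → 87
B: 0.88×41 + 0.12×21 = 36.08 + 2.52 = 38.60 → 39
= RGB(216, 87, 39)


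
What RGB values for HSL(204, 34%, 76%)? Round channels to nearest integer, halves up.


H=204°, S=0.34, L=0.76
C = (1-|2L-1|)×S = (1-|0.52|)×0.34 = 0.1632
H' = H/60 = 204/60 ≈ 3.4000; X = C×(1-|H' mod 2 - 1|) = 0.09792
m = L - C/2 = 0.76 - 0.0816 = 0.6784
Sector ⌊H'⌋ = 3 → (R',G',B') = (0.0, 0.09792, 0.1632)
RGB = ((R'+m)×255, (G'+m)×255, (B'+m)×255) = (172.992, 197.9616, 214.608)
Round half up → RGB(173, 198, 215)


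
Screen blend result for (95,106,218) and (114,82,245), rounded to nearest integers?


Screen: C = 255 - (255-A)×(255-B)/255, rounded to nearest integer
R: 255 - (255-95)×(255-114)/255 = 255 - 22560/255 ≈ 255 - 88.471 = 166.529 → 167
G: 255 - (255-106)×(255-82)/255 = 255 - 25777/255 ≈ 255 - 101.086 = 153.914 → 154
B: 255 - (255-218)×(255-245)/255 = 255 - 370/255 ≈ 255 - 1.451 = 253.549 → 254
= RGB(167, 154, 254)


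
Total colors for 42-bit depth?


Colors = 2^bits = 2^42
= 4,398,046,511,104 colors


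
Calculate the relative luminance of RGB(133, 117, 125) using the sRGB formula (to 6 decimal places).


Linearize each channel (sRGB transfer function): c = v/255; c_lin = c/12.92 if c ≤ 0.04045, else ((c+0.055)/1.055)^2.4
  R: 133/255 ≈ 0.521569 > 0.04045 → ((0.521569+0.055)/1.055)^2.4 ≈ 0.234551
  G: 117/255 ≈ 0.458824 > 0.04045 → ((0.458824+0.055)/1.055)^2.4 ≈ 0.177888
  B: 125/255 ≈ 0.490196 > 0.04045 → ((0.490196+0.055)/1.055)^2.4 ≈ 0.205079
R_lin = 0.234551, G_lin = 0.177888, B_lin = 0.205079
L = 0.2126×R + 0.7152×G + 0.0722×B
L = 0.2126×0.234551 + 0.7152×0.177888 + 0.0722×0.205079
L ≈ 0.191898


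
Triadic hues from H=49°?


Triadic: equally spaced at 120° intervals
H1 = 49°
H2 = (49 + 120) mod 360 = 169°
H3 = (49 + 240) mod 360 = 289°
Triadic = 49°, 169°, 289°


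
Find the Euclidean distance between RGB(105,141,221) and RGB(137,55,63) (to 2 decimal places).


d = √[(R₁-R₂)² + (G₁-G₂)² + (B₁-B₂)²]
d = √[(105-137)² + (141-55)² + (221-63)²]
d = √[1024 + 7396 + 24964]
d = √33384
d ≈ 182.71


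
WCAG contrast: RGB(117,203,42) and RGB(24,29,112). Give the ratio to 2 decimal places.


Linearize each sRGB channel c=v/255: c/12.92 if c ≤ 0.04045 else ((c+0.055)/1.055)^2.4
L = 0.2126×R_lin + 0.7152×G_lin + 0.0722×B_lin
Color 1 (117,203,42):
  R=117: 117/255≈0.4588 > 0.04045 → ((0.4588+0.055)/1.055)^2.4 ≈ 0.17789
  G=203: 203/255≈0.7961 > 0.04045 → ((0.7961+0.055)/1.055)^2.4 ≈ 0.59720
  B=42: 42/255≈0.1647 > 0.04045 → ((0.1647+0.055)/1.055)^2.4 ≈ 0.02315
  L1 = 0.2126×0.17789 + 0.7152×0.59720 + 0.0722×0.02315 ≈ 0.46661
Color 2 (24,29,112):
  R=24: 24/255≈0.0941 > 0.04045 → ((0.0941+0.055)/1.055)^2.4 ≈ 0.00913
  G=29: 29/255≈0.1137 > 0.04045 → ((0.1137+0.055)/1.055)^2.4 ≈ 0.01229
  B=112: 112/255≈0.4392 > 0.04045 → ((0.4392+0.055)/1.055)^2.4 ≈ 0.16203
  L2 = 0.2126×0.00913 + 0.7152×0.01229 + 0.0722×0.16203 ≈ 0.02243
Lighter = 0.46661, Darker = 0.02243
Ratio = (L_lighter + 0.05) / (L_darker + 0.05)
Ratio = (0.46661 + 0.05) / (0.02243 + 0.05) = 0.51661 / 0.07243 ≈ 7.1328
Ratio ≈ 7.13:1


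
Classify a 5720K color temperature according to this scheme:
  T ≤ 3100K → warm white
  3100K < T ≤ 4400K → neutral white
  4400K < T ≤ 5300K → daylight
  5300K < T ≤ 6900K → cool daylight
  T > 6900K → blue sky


Temperature: 5720K
5300K < 5720K ≤ 6900K → cool daylight
Classification: cool daylight


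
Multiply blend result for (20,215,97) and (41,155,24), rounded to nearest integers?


Multiply: C = A×B/255, rounded to nearest integer
R: 20×41/255 = 820/255 ≈ 3.216 → 3
G: 215×155/255 = 33325/255 ≈ 130.686 → 131
B: 97×24/255 = 2328/255 ≈ 9.129 → 9
= RGB(3, 131, 9)


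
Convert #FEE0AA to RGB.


FE → 254 (R)
E0 → 224 (G)
AA → 170 (B)
= RGB(254, 224, 170)


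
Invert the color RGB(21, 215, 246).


Invert: (255-R, 255-G, 255-B)
R: 255-21 = 234
G: 255-215 = 40
B: 255-246 = 9
= RGB(234, 40, 9)


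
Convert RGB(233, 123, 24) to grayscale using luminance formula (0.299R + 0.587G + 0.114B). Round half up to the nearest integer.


Gray = 0.299×R + 0.587×G + 0.114×B
Gray = 0.299×233 + 0.587×123 + 0.114×24
Gray = 69.667 + 72.201 + 2.736
Gray = 144.604 → round half up → 145
Gray = 145


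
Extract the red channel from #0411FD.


Color: #0411FD
R = 04 = 4
G = 11 = 17
B = FD = 253
Red = 4


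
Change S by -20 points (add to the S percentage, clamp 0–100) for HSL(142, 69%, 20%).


Original S = 69%
Adjustment = -20 percentage points
New S = 69 + (-20) = 49
Clamp to [0, 100] → 49
= HSL(142°, 49%, 20%)


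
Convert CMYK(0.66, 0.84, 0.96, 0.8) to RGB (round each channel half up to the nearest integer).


R = 255 × (1-C) × (1-K) = 255 × 0.34 × 0.20 = 17.34 → 17
G = 255 × (1-M) × (1-K) = 255 × 0.16 × 0.20 = 8.16 → 8
B = 255 × (1-Y) × (1-K) = 255 × 0.04 × 0.20 = 2.04 → 2
= RGB(17, 8, 2)


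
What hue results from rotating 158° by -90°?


New hue = (H + rotation) mod 360
New hue = (158 -90) mod 360
= 68 mod 360
= 68°


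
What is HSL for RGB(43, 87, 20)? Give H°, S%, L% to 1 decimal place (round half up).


Normalize: R'=43/255≈0.1686, G'=87/255≈0.3412, B'=20/255≈0.0784
Max=87/255, Min=20/255, Δ=Max-Min=67/255
L = (Max+Min)/2 = (87+20)/510 = 107/510 = 0.20980… → L = 21.0%
L ≤ 0.5 → S = Δ/(Max+Min) = 67/(87+20) = 67/107 = 0.62616… → S = 62.6%
(the 1/255 factors cancel in S and H, so raw channel differences can be used)
Max is G' → H = 60 × ((B-R)/Δ + 2) = 60 × ((20-43)/67 + 2)
  -23/67 + 2 = -0.3432… + 2 = 1.6567…
  H = 60 × 1.6567… = 99.402…° → H = 99.4°
= HSL(99.4°, 62.6%, 21.0%)


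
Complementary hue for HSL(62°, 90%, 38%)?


Complement = opposite side of color wheel = hue + 180°
H' = (62 + 180) mod 360 = 242°
S and L unchanged.
= HSL(242°, 90%, 38%)


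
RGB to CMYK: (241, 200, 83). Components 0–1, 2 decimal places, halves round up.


R'=241/255≈0.9451, G'=200/255≈0.7843, B'=83/255≈0.3255
K = 1 - max(R',G',B') = 1 - 241/255 = 14/255 = 0.05490… → 0.05
(1-R'-K)/(1-K) simplifies to (max-R)/max with max = 241:
C = (241-241)/241 = 0/241 = 0 → 0.00
M = (241-200)/241 = 41/241 = 0.17012… → 0.17
Y = (241-83)/241 = 158/241 = 0.65560… → 0.66
= CMYK(0.00, 0.17, 0.66, 0.05)


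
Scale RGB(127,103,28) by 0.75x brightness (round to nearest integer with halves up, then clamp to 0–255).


Multiply each channel by 0.75, round half up, clamp to [0, 255]
R: 127×0.75 = 95.25 → round → 95
G: 103×0.75 = 77.25 → round → 77
B: 28×0.75 = 21
= RGB(95, 77, 21)


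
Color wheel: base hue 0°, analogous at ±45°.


Base hue: 0°
Left analog: (0 - 45) mod 360 = 315°
Right analog: (0 + 45) mod 360 = 45°
Analogous hues = 315° and 45°


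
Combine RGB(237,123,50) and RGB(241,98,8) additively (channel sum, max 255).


Additive: each channel = min(255, C₁+C₂)
R: 237+241 = 478 → 255
G: 123+98 = 221 → 221
B: 50+8 = 58 → 58
= RGB(255, 221, 58)


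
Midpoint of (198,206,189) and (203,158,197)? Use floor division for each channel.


Midpoint: each channel = ⌊(C₁+C₂)/2⌋
R: ⌊(198+203)/2⌋ = 200
G: ⌊(206+158)/2⌋ = 182
B: ⌊(189+197)/2⌋ = 193
= RGB(200, 182, 193)


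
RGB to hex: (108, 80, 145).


R = 108 → 6C (hex)
G = 80 → 50 (hex)
B = 145 → 91 (hex)
Hex = #6C5091


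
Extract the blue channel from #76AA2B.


Color: #76AA2B
R = 76 = 118
G = AA = 170
B = 2B = 43
Blue = 43


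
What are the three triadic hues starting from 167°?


Triadic: equally spaced at 120° intervals
H1 = 167°
H2 = (167 + 120) mod 360 = 287°
H3 = (167 + 240) mod 360 = 47°
Triadic = 167°, 287°, 47°


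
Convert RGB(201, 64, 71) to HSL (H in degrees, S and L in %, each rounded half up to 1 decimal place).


Normalize: R'=201/255≈0.7882, G'=64/255≈0.2510, B'=71/255≈0.2784
Max=201/255, Min=64/255, Δ=Max-Min=137/255
L = (Max+Min)/2 = (201+64)/510 = 265/510 = 0.51960… → L = 52.0%
L > 0.5 → S = Δ/(2-Max-Min) = 137/(510-201-64) = 137/245 = 0.55918… → S = 55.9%
(the 1/255 factors cancel in S and H, so raw channel differences can be used)
Max is R' → H = 60 × (((G-B)/Δ) mod 6) = 60 × (((64-71)/137) mod 6)
  (-7)/137 = -0.0510…; negative, so add 6 → 5.9489…
  H = 60 × 5.9489… = 356.934…° → H = 356.9°
= HSL(356.9°, 55.9%, 52.0%)


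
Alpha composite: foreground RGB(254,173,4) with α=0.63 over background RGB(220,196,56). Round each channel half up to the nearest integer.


C = α×F + (1-α)×B, with 1-α = 0.37
R: 0.63×254 + 0.37×220 = 160.02 + 81.40 = 241.42 → 241
G: 0.63×173 + 0.37×196 = 108.99 + 72.52 = 181.51 → 182
B: 0.63×4 + 0.37×56 = 2.52 + 20.72 = 23.24 → 23
= RGB(241, 182, 23)


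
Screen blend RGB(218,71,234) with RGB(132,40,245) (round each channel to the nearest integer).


Screen: C = 255 - (255-A)×(255-B)/255, rounded to nearest integer
R: 255 - (255-218)×(255-132)/255 = 255 - 4551/255 ≈ 255 - 17.847 = 237.153 → 237
G: 255 - (255-71)×(255-40)/255 = 255 - 39560/255 ≈ 255 - 155.137 = 99.863 → 100
B: 255 - (255-234)×(255-245)/255 = 255 - 210/255 ≈ 255 - 0.824 = 254.176 → 254
= RGB(237, 100, 254)


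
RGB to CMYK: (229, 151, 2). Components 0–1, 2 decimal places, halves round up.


R'=229/255≈0.8980, G'=151/255≈0.5922, B'=2/255≈0.0078
K = 1 - max(R',G',B') = 1 - 229/255 = 26/255 = 0.10196… → 0.10
(1-R'-K)/(1-K) simplifies to (max-R)/max with max = 229:
C = (229-229)/229 = 0/229 = 0 → 0.00
M = (229-151)/229 = 78/229 = 0.34061… → 0.34
Y = (229-2)/229 = 227/229 = 0.99126… → 0.99
= CMYK(0.00, 0.34, 0.99, 0.10)


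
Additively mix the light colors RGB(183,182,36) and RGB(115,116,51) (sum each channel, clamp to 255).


Additive: each channel = min(255, C₁+C₂)
R: 183+115 = 298 → 255
G: 182+116 = 298 → 255
B: 36+51 = 87 → 87
= RGB(255, 255, 87)


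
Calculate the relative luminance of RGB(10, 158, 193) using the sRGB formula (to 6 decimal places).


Linearize each channel (sRGB transfer function): c = v/255; c_lin = c/12.92 if c ≤ 0.04045, else ((c+0.055)/1.055)^2.4
  R: 10/255 ≈ 0.039216 ≤ 0.04045 → 0.039216/12.92 ≈ 0.003035
  G: 158/255 ≈ 0.619608 > 0.04045 → ((0.619608+0.055)/1.055)^2.4 ≈ 0.341914
  B: 193/255 ≈ 0.756863 > 0.04045 → ((0.756863+0.055)/1.055)^2.4 ≈ 0.533276
R_lin = 0.003035, G_lin = 0.341914, B_lin = 0.533276
L = 0.2126×R + 0.7152×G + 0.0722×B
L = 0.2126×0.003035 + 0.7152×0.341914 + 0.0722×0.533276
L ≈ 0.283685


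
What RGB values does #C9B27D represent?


C9 → 201 (R)
B2 → 178 (G)
7D → 125 (B)
= RGB(201, 178, 125)


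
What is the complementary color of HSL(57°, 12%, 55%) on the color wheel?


Complement = opposite side of color wheel = hue + 180°
H' = (57 + 180) mod 360 = 237°
S and L unchanged.
= HSL(237°, 12%, 55%)


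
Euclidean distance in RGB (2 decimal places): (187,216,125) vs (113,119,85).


d = √[(R₁-R₂)² + (G₁-G₂)² + (B₁-B₂)²]
d = √[(187-113)² + (216-119)² + (125-85)²]
d = √[5476 + 9409 + 1600]
d = √16485
d ≈ 128.39


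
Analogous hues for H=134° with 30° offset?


Base hue: 134°
Left analog: (134 - 30) mod 360 = 104°
Right analog: (134 + 30) mod 360 = 164°
Analogous hues = 104° and 164°


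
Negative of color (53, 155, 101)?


Invert: (255-R, 255-G, 255-B)
R: 255-53 = 202
G: 255-155 = 100
B: 255-101 = 154
= RGB(202, 100, 154)


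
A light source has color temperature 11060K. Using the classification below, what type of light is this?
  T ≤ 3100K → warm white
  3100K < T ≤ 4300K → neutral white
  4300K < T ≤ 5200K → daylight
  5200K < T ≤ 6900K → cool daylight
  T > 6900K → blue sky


Temperature: 11060K
11060K > 6900K → blue sky
Classification: blue sky


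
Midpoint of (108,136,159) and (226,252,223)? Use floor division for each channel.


Midpoint: each channel = ⌊(C₁+C₂)/2⌋
R: ⌊(108+226)/2⌋ = 167
G: ⌊(136+252)/2⌋ = 194
B: ⌊(159+223)/2⌋ = 191
= RGB(167, 194, 191)


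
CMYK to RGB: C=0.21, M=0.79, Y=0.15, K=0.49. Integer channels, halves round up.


R = 255 × (1-C) × (1-K) = 255 × 0.79 × 0.51 = 102.7395 → 103
G = 255 × (1-M) × (1-K) = 255 × 0.21 × 0.51 = 27.3105 → 27
B = 255 × (1-Y) × (1-K) = 255 × 0.85 × 0.51 = 110.5425 → 111
= RGB(103, 27, 111)


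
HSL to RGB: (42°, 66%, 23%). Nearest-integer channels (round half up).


H=42°, S=0.66, L=0.23
C = (1-|2L-1|)×S = (1-|-0.54|)×0.66 = 0.3036
H' = H/60 = 42/60 ≈ 0.7000; X = C×(1-|H' mod 2 - 1|) = 0.21252
m = L - C/2 = 0.23 - 0.1518 = 0.0782
Sector ⌊H'⌋ = 0 → (R',G',B') = (0.3036, 0.21252, 0.0)
RGB = ((R'+m)×255, (G'+m)×255, (B'+m)×255) = (97.359, 74.1336, 19.941)
Round half up → RGB(97, 74, 20)


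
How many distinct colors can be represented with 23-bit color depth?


Colors = 2^bits = 2^23
= 8,388,608 colors


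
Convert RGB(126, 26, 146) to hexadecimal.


R = 126 → 7E (hex)
G = 26 → 1A (hex)
B = 146 → 92 (hex)
Hex = #7E1A92


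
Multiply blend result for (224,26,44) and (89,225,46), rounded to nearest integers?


Multiply: C = A×B/255, rounded to nearest integer
R: 224×89/255 = 19936/255 ≈ 78.180 → 78
G: 26×225/255 = 5850/255 ≈ 22.941 → 23
B: 44×46/255 = 2024/255 ≈ 7.937 → 8
= RGB(78, 23, 8)


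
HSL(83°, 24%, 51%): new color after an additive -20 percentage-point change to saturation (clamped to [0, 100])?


Original S = 24%
Adjustment = -20 percentage points
New S = 24 + (-20) = 4
Clamp to [0, 100] → 4
= HSL(83°, 4%, 51%)


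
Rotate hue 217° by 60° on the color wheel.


New hue = (H + rotation) mod 360
New hue = (217 + 60) mod 360
= 277 mod 360
= 277°


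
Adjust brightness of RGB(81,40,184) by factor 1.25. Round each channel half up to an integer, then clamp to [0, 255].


Multiply each channel by 1.25, round half up, clamp to [0, 255]
R: 81×1.25 = 101.25 → round → 101
G: 40×1.25 = 50
B: 184×1.25 = 230
= RGB(101, 50, 230)


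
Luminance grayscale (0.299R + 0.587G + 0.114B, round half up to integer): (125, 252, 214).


Gray = 0.299×R + 0.587×G + 0.114×B
Gray = 0.299×125 + 0.587×252 + 0.114×214
Gray = 37.375 + 147.924 + 24.396
Gray = 209.695 → round half up → 210
Gray = 210


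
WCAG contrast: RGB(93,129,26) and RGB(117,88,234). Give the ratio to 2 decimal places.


Linearize each sRGB channel c=v/255: c/12.92 if c ≤ 0.04045 else ((c+0.055)/1.055)^2.4
L = 0.2126×R_lin + 0.7152×G_lin + 0.0722×B_lin
Color 1 (93,129,26):
  R=93: 93/255≈0.3647 > 0.04045 → ((0.3647+0.055)/1.055)^2.4 ≈ 0.10946
  G=129: 129/255≈0.5059 > 0.04045 → ((0.5059+0.055)/1.055)^2.4 ≈ 0.21953
  B=26: 26/255≈0.1020 > 0.04045 → ((0.1020+0.055)/1.055)^2.4 ≈ 0.01033
  L1 = 0.2126×0.10946 + 0.7152×0.21953 + 0.0722×0.01033 ≈ 0.18102
Color 2 (117,88,234):
  R=117: 117/255≈0.4588 > 0.04045 → ((0.4588+0.055)/1.055)^2.4 ≈ 0.17789
  G=88: 88/255≈0.3451 > 0.04045 → ((0.3451+0.055)/1.055)^2.4 ≈ 0.09759
  B=234: 234/255≈0.9176 > 0.04045 → ((0.9176+0.055)/1.055)^2.4 ≈ 0.82279
  L2 = 0.2126×0.17789 + 0.7152×0.09759 + 0.0722×0.82279 ≈ 0.16702
Lighter = 0.18102, Darker = 0.16702
Ratio = (L_lighter + 0.05) / (L_darker + 0.05)
Ratio = (0.18102 + 0.05) / (0.16702 + 0.05) = 0.23102 / 0.21702 ≈ 1.0645
Ratio ≈ 1.06:1


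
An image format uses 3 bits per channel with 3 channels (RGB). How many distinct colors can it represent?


Total bits = 3 bits/channel × 3 channels = 9 bits
Distinct colors = 2^9
= 512 colors


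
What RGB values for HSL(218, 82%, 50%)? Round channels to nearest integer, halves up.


H=218°, S=0.82, L=0.50
C = (1-|2L-1|)×S = (1-|0.00|)×0.82 = 0.82
H' = H/60 = 218/60 ≈ 3.6333; X = C×(1-|H' mod 2 - 1|) ≈ 0.3007
m = L - C/2 = 0.50 - 0.41 = 0.09
Sector ⌊H'⌋ = 3 → (R',G',B') = (0.0, ≈0.3007, 0.82)
RGB = ((R'+m)×255, (G'+m)×255, (B'+m)×255) = (22.95, 99.62, 232.05)
Round half up → RGB(23, 100, 232)


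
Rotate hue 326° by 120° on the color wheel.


New hue = (H + rotation) mod 360
New hue = (326 + 120) mod 360
= 446 mod 360
= 86°


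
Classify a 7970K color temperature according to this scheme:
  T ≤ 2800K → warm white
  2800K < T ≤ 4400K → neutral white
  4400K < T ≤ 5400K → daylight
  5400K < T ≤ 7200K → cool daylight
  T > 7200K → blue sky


Temperature: 7970K
7970K > 7200K → blue sky
Classification: blue sky


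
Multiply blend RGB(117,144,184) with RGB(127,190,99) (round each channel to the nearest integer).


Multiply: C = A×B/255, rounded to nearest integer
R: 117×127/255 = 14859/255 ≈ 58.271 → 58
G: 144×190/255 = 27360/255 ≈ 107.294 → 107
B: 184×99/255 = 18216/255 ≈ 71.435 → 71
= RGB(58, 107, 71)


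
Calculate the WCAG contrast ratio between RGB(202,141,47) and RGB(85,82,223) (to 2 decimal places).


Linearize each sRGB channel c=v/255: c/12.92 if c ≤ 0.04045 else ((c+0.055)/1.055)^2.4
L = 0.2126×R_lin + 0.7152×G_lin + 0.0722×B_lin
Color 1 (202,141,47):
  R=202: 202/255≈0.7922 > 0.04045 → ((0.7922+0.055)/1.055)^2.4 ≈ 0.59062
  G=141: 141/255≈0.5529 > 0.04045 → ((0.5529+0.055)/1.055)^2.4 ≈ 0.26636
  B=47: 47/255≈0.1843 > 0.04045 → ((0.1843+0.055)/1.055)^2.4 ≈ 0.02843
  L1 = 0.2126×0.59062 + 0.7152×0.26636 + 0.0722×0.02843 ≈ 0.31812
Color 2 (85,82,223):
  R=85: 85/255≈0.3333 > 0.04045 → ((0.3333+0.055)/1.055)^2.4 ≈ 0.09084
  G=82: 82/255≈0.3216 > 0.04045 → ((0.3216+0.055)/1.055)^2.4 ≈ 0.08438
  B=223: 223/255≈0.8745 > 0.04045 → ((0.8745+0.055)/1.055)^2.4 ≈ 0.73791
  L2 = 0.2126×0.09084 + 0.7152×0.08438 + 0.0722×0.73791 ≈ 0.13294
Lighter = 0.31812, Darker = 0.13294
Ratio = (L_lighter + 0.05) / (L_darker + 0.05)
Ratio = (0.31812 + 0.05) / (0.13294 + 0.05) = 0.36812 / 0.18294 ≈ 2.0123
Ratio ≈ 2.01:1


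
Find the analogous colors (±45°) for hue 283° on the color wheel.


Base hue: 283°
Left analog: (283 - 45) mod 360 = 238°
Right analog: (283 + 45) mod 360 = 328°
Analogous hues = 238° and 328°


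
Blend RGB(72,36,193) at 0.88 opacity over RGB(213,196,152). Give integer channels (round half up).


C = α×F + (1-α)×B, with 1-α = 0.12
R: 0.88×72 + 0.12×213 = 63.36 + 25.56 = 88.92 → 89
G: 0.88×36 + 0.12×196 = 31.68 + 23.52 = 55.20 → 55
B: 0.88×193 + 0.12×152 = 169.84 + 18.24 = 188.08 → 188
= RGB(89, 55, 188)


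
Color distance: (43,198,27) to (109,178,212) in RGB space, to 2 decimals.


d = √[(R₁-R₂)² + (G₁-G₂)² + (B₁-B₂)²]
d = √[(43-109)² + (198-178)² + (27-212)²]
d = √[4356 + 400 + 34225]
d = √38981
d ≈ 197.44


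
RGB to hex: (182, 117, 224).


R = 182 → B6 (hex)
G = 117 → 75 (hex)
B = 224 → E0 (hex)
Hex = #B675E0


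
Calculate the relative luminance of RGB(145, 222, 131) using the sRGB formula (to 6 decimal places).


Linearize each channel (sRGB transfer function): c = v/255; c_lin = c/12.92 if c ≤ 0.04045, else ((c+0.055)/1.055)^2.4
  R: 145/255 ≈ 0.568627 > 0.04045 → ((0.568627+0.055)/1.055)^2.4 ≈ 0.283149
  G: 222/255 ≈ 0.870588 > 0.04045 → ((0.870588+0.055)/1.055)^2.4 ≈ 0.730461
  B: 131/255 ≈ 0.513725 > 0.04045 → ((0.513725+0.055)/1.055)^2.4 ≈ 0.226966
R_lin = 0.283149, G_lin = 0.730461, B_lin = 0.226966
L = 0.2126×R + 0.7152×G + 0.0722×B
L = 0.2126×0.283149 + 0.7152×0.730461 + 0.0722×0.226966
L ≈ 0.599010


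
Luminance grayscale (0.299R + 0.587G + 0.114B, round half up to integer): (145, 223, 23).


Gray = 0.299×R + 0.587×G + 0.114×B
Gray = 0.299×145 + 0.587×223 + 0.114×23
Gray = 43.355 + 130.901 + 2.622
Gray = 176.878 → round half up → 177
Gray = 177


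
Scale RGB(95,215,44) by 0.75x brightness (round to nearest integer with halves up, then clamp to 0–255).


Multiply each channel by 0.75, round half up, clamp to [0, 255]
R: 95×0.75 = 71.25 → round → 71
G: 215×0.75 = 161.25 → round → 161
B: 44×0.75 = 33
= RGB(71, 161, 33)


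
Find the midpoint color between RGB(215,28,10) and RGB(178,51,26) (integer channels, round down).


Midpoint: each channel = ⌊(C₁+C₂)/2⌋
R: ⌊(215+178)/2⌋ = 196
G: ⌊(28+51)/2⌋ = 39
B: ⌊(10+26)/2⌋ = 18
= RGB(196, 39, 18)


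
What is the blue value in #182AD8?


Color: #182AD8
R = 18 = 24
G = 2A = 42
B = D8 = 216
Blue = 216


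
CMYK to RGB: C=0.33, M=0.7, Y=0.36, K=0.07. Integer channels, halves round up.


R = 255 × (1-C) × (1-K) = 255 × 0.67 × 0.93 = 158.8905 → 159
G = 255 × (1-M) × (1-K) = 255 × 0.30 × 0.93 = 71.145 → 71
B = 255 × (1-Y) × (1-K) = 255 × 0.64 × 0.93 = 151.776 → 152
= RGB(159, 71, 152)


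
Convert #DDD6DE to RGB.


DD → 221 (R)
D6 → 214 (G)
DE → 222 (B)
= RGB(221, 214, 222)


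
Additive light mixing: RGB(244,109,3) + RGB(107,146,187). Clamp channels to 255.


Additive: each channel = min(255, C₁+C₂)
R: 244+107 = 351 → 255
G: 109+146 = 255 → 255
B: 3+187 = 190 → 190
= RGB(255, 255, 190)


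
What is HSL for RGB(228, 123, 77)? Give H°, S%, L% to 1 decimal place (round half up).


Normalize: R'=228/255≈0.8941, G'=123/255≈0.4824, B'=77/255≈0.3020
Max=228/255, Min=77/255, Δ=Max-Min=151/255
L = (Max+Min)/2 = (228+77)/510 = 305/510 = 0.59803… → L = 59.8%
L > 0.5 → S = Δ/(2-Max-Min) = 151/(510-228-77) = 151/205 = 0.73658… → S = 73.7%
(the 1/255 factors cancel in S and H, so raw channel differences can be used)
Max is R' → H = 60 × (((G-B)/Δ) mod 6) = 60 × (((123-77)/151) mod 6)
  46/151 = 0.3046…
  H = 60 × 0.3046… = 18.278…° → H = 18.3°
= HSL(18.3°, 73.7%, 59.8%)


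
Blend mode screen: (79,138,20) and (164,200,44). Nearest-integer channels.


Screen: C = 255 - (255-A)×(255-B)/255, rounded to nearest integer
R: 255 - (255-79)×(255-164)/255 = 255 - 16016/255 ≈ 255 - 62.808 = 192.192 → 192
G: 255 - (255-138)×(255-200)/255 = 255 - 6435/255 ≈ 255 - 25.235 = 229.765 → 230
B: 255 - (255-20)×(255-44)/255 = 255 - 49585/255 ≈ 255 - 194.451 = 60.549 → 61
= RGB(192, 230, 61)


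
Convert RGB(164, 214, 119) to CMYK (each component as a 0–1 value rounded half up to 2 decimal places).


R'=164/255≈0.6431, G'=214/255≈0.8392, B'=119/255≈0.4667
K = 1 - max(R',G',B') = 1 - 214/255 = 41/255 = 0.16078… → 0.16
(1-R'-K)/(1-K) simplifies to (max-R)/max with max = 214:
C = (214-164)/214 = 50/214 = 0.23364… → 0.23
M = (214-214)/214 = 0/214 = 0 → 0.00
Y = (214-119)/214 = 95/214 = 0.44392… → 0.44
= CMYK(0.23, 0.00, 0.44, 0.16)


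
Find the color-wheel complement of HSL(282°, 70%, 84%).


Complement = opposite side of color wheel = hue + 180°
H' = (282 + 180) mod 360 = 102°
S and L unchanged.
= HSL(102°, 70%, 84%)


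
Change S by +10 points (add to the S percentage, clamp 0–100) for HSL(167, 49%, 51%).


Original S = 49%
Adjustment = +10 percentage points
New S = 49 + (10) = 59
Clamp to [0, 100] → 59
= HSL(167°, 59%, 51%)


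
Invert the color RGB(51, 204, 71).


Invert: (255-R, 255-G, 255-B)
R: 255-51 = 204
G: 255-204 = 51
B: 255-71 = 184
= RGB(204, 51, 184)


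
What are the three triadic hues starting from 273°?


Triadic: equally spaced at 120° intervals
H1 = 273°
H2 = (273 + 120) mod 360 = 33°
H3 = (273 + 240) mod 360 = 153°
Triadic = 273°, 33°, 153°


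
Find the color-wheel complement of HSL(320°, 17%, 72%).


Complement = opposite side of color wheel = hue + 180°
H' = (320 + 180) mod 360 = 140°
S and L unchanged.
= HSL(140°, 17%, 72%)


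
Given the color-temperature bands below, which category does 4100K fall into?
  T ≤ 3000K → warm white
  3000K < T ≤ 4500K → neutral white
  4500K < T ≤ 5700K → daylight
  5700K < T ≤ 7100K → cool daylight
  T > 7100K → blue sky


Temperature: 4100K
3000K < 4100K ≤ 4500K → neutral white
Classification: neutral white


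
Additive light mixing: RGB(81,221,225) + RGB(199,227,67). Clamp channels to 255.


Additive: each channel = min(255, C₁+C₂)
R: 81+199 = 280 → 255
G: 221+227 = 448 → 255
B: 225+67 = 292 → 255
= RGB(255, 255, 255)


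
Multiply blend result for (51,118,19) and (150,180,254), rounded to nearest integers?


Multiply: C = A×B/255, rounded to nearest integer
R: 51×150/255 = 7650/255 ≈ 30.000 → 30
G: 118×180/255 = 21240/255 ≈ 83.294 → 83
B: 19×254/255 = 4826/255 ≈ 18.925 → 19
= RGB(30, 83, 19)


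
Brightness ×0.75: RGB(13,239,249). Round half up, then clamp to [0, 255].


Multiply each channel by 0.75, round half up, clamp to [0, 255]
R: 13×0.75 = 9.75 → round → 10
G: 239×0.75 = 179.25 → round → 179
B: 249×0.75 = 186.75 → round → 187
= RGB(10, 179, 187)


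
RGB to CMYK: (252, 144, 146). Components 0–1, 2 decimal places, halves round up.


R'=252/255≈0.9882, G'=144/255≈0.5647, B'=146/255≈0.5725
K = 1 - max(R',G',B') = 1 - 252/255 = 3/255 = 0.01176… → 0.01
(1-R'-K)/(1-K) simplifies to (max-R)/max with max = 252:
C = (252-252)/252 = 0/252 = 0 → 0.00
M = (252-144)/252 = 108/252 = 0.42857… → 0.43
Y = (252-146)/252 = 106/252 = 0.42063… → 0.42
= CMYK(0.00, 0.43, 0.42, 0.01)


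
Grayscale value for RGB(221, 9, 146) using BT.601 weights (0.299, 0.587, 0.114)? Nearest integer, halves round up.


Gray = 0.299×R + 0.587×G + 0.114×B
Gray = 0.299×221 + 0.587×9 + 0.114×146
Gray = 66.079 + 5.283 + 16.644
Gray = 88.006 → round half up → 88
Gray = 88


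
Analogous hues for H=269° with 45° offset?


Base hue: 269°
Left analog: (269 - 45) mod 360 = 224°
Right analog: (269 + 45) mod 360 = 314°
Analogous hues = 224° and 314°


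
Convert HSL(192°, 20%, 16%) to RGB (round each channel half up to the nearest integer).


H=192°, S=0.20, L=0.16
C = (1-|2L-1|)×S = (1-|-0.68|)×0.20 = 0.064
H' = H/60 = 192/60 ≈ 3.2000; X = C×(1-|H' mod 2 - 1|) = 0.0512
m = L - C/2 = 0.16 - 0.032 = 0.128
Sector ⌊H'⌋ = 3 → (R',G',B') = (0.0, 0.0512, 0.064)
RGB = ((R'+m)×255, (G'+m)×255, (B'+m)×255) = (32.64, 45.696, 48.96)
Round half up → RGB(33, 46, 49)


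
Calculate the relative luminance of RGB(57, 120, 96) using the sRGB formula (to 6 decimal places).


Linearize each channel (sRGB transfer function): c = v/255; c_lin = c/12.92 if c ≤ 0.04045, else ((c+0.055)/1.055)^2.4
  R: 57/255 ≈ 0.223529 > 0.04045 → ((0.223529+0.055)/1.055)^2.4 ≈ 0.040915
  G: 120/255 ≈ 0.470588 > 0.04045 → ((0.470588+0.055)/1.055)^2.4 ≈ 0.187821
  B: 96/255 ≈ 0.376471 > 0.04045 → ((0.376471+0.055)/1.055)^2.4 ≈ 0.116971
R_lin = 0.040915, G_lin = 0.187821, B_lin = 0.116971
L = 0.2126×R + 0.7152×G + 0.0722×B
L = 0.2126×0.040915 + 0.7152×0.187821 + 0.0722×0.116971
L ≈ 0.151473
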